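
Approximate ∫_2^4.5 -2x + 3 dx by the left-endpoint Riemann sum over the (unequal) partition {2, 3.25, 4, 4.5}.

Subinterval widths: 1.25, 0.75, 0.5.
Left endpoints: 2, 3.25, 4.
f(2) = -1, f(3.25) = -3.5, f(4) = -5.
Sum = Σ Δx_i · f(x_i).
Sum = -6.375.

-6.375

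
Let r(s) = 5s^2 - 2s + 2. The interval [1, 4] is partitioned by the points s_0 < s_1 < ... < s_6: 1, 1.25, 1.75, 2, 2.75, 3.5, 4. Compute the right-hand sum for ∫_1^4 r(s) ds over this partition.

118.15625

Subinterval widths: 0.25, 0.5, 0.25, 0.75, 0.75, 0.5.
Right endpoints: 1.25, 1.75, 2, 2.75, 3.5, 4.
r(1.25) = 7.3125, r(1.75) = 13.8125, r(2) = 18, r(2.75) = 34.3125, r(3.5) = 56.25, r(4) = 74.
Sum = Σ Δs_i · r(s_i).
Sum = 118.15625.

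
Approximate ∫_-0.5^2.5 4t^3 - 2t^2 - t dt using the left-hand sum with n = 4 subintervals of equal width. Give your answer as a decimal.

10.3125

Δt = (2.5 − (-0.5))/4 = 0.75.
Left endpoints: -0.5, 0.25, 1, 1.75.
f(-0.5) = -0.5, f(0.25) = -0.3125, f(1) = 1, f(1.75) = 13.5625.
Sum = Δt · [f(-0.5) + f(0.25) + f(1) + f(1.75)].
Sum = 10.3125.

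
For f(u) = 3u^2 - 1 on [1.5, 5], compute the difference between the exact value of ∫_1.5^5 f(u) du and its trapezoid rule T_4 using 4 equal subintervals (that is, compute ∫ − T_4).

-1.33984375

Exact integral: ∫_1.5^5 f(u) du = 118.125.
T_4 = 119.46484375.
Error = 118.125 − 119.46484375 = -1.33984375.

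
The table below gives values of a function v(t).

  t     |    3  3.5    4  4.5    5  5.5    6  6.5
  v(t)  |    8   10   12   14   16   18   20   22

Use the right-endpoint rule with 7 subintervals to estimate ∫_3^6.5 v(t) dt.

Δt = 0.5.
Sum = 0.5·[10 + 12 + 14 + 16 + 18 + 20 + 22] = 56.

56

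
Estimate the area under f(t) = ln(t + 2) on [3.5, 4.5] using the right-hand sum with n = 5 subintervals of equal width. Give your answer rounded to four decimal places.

1.8072

Δt = (4.5 − 3.5)/5 = 0.2.
Right endpoints: 3.7, 3.9, 4.1, 4.3, 4.5.
f(3.7) ≈ 1.7405, f(3.9) ≈ 1.7750, f(4.1) ≈ 1.8083, f(4.3) ≈ 1.8405, f(4.5) ≈ 1.8718.
Sum = Δt · [f(3.7) + f(3.9) + f(4.1) + f(4.3) + f(4.5)].
Sum ≈ 1.8072.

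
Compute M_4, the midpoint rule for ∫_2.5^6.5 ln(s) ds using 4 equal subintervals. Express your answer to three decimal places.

5.886

Δs = (6.5 − 2.5)/4 = 1.
Midpoints: 3, 4, 5, 6.
f(3) ≈ 1.099, f(4) ≈ 1.386, f(5) ≈ 1.609, f(6) ≈ 1.792.
Sum = Δs · [f(3) + f(4) + f(5) + f(6)].
Sum ≈ 5.886.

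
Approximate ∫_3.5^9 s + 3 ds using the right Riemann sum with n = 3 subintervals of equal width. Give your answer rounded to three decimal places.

Δs = (9 − 3.5)/3 = 11/6.
Right endpoints: 16/3, 43/6, 9.
f(16/3) = 25/3, f(43/6) = 61/6, f(9) = 12.
Sum = Δs · [f(16/3) + f(43/6) + f(9)].
Sum ≈ 55.917.

55.917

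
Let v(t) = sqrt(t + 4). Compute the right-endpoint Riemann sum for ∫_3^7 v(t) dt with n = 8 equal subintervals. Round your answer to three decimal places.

Δt = (7 − 3)/8 = 0.5.
Right endpoints: 3.5, 4, 4.5, 5, 5.5, 6, 6.5, 7.
v(3.5) ≈ 2.739, v(4) ≈ 2.828, v(4.5) ≈ 2.915, v(5) ≈ 3.000, v(5.5) ≈ 3.082, v(6) ≈ 3.162, v(6.5) ≈ 3.240, v(7) ≈ 3.317.
Sum = Δt · [v(3.5) + v(4) + v(4.5) + ...].
Sum ≈ 12.142.

12.142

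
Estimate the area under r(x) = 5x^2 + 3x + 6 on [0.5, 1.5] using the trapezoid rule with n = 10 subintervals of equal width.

Δx = (1.5 − 0.5)/10 = 0.1.
r(0.5) = 8.75, r(0.6) = 9.6, r(0.7) = 10.55, r(0.8) = 11.6, r(0.9) = 12.75, r(1) = 14, r(1.1) = 15.35, r(1.2) = 16.8, r(1.3) = 18.35, r(1.4) = 20, r(1.5) = 21.75.
T_10 = (Δx/2)·[r(x_0) + 2r(x_1) + ... + 2r(x_{9}) + r(x_10)].
Sum = 14.425.

14.425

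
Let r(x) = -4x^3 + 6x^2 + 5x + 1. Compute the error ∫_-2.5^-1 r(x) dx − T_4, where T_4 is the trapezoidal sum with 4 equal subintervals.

Exact integral: ∫_-2.5^-1 r(x) dx = 55.6875.
T_4 = 56.63671875.
Error = 55.6875 − 56.63671875 = -0.94921875.

-0.94921875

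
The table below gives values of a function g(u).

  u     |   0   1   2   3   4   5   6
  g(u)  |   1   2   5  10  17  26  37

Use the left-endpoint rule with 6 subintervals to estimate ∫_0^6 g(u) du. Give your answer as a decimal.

61

Δu = 1.
Sum = 1·[1 + 2 + 5 + 10 + 17 + 26] = 61.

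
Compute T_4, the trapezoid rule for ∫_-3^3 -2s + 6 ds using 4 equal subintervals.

36

Δs = (3 − (-3))/4 = 1.5.
f(-3) = 12, f(-1.5) = 9, f(0) = 6, f(1.5) = 3, f(3) = 0.
T_4 = (Δs/2)·[f(s_0) + 2f(s_1) + 2f(s_2) + 2f(s_3) + f(s_4)].
Sum = 36.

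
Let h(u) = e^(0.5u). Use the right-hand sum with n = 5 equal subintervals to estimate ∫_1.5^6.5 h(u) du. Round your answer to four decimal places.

60.1657

Δu = (6.5 − 1.5)/5 = 1.
Right endpoints: 2.5, 3.5, 4.5, 5.5, 6.5.
h(2.5) ≈ 3.4903, h(3.5) ≈ 5.7546, h(4.5) ≈ 9.4877, h(5.5) ≈ 15.6426, h(6.5) ≈ 25.7903.
Sum = Δu · [h(2.5) + h(3.5) + h(4.5) + h(5.5) + h(6.5)].
Sum ≈ 60.1657.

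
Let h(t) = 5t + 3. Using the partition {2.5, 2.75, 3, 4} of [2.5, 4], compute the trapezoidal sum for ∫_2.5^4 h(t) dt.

28.875

Subinterval widths: 0.25, 0.25, 1.
h(2.5) = 15.5, h(2.75) = 16.75, h(3) = 18, h(4) = 23.
On each subinterval the trapezoid contributes (Δt_i/2)·[h(t_{i-1}) + h(t_i)].
Sum = 28.875.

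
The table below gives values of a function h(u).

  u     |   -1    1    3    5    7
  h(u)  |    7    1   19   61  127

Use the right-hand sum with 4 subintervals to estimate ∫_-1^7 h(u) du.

Δu = 2.
Sum = 2·[1 + 19 + 61 + 127] = 416.

416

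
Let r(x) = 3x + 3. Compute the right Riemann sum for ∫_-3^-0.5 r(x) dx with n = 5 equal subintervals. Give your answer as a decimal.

Δx = (-0.5 − (-3))/5 = 0.5.
Right endpoints: -2.5, -2, -1.5, -1, -0.5.
r(-2.5) = -4.5, r(-2) = -3, r(-1.5) = -1.5, r(-1) = 0, r(-0.5) = 1.5.
Sum = Δx · [r(-2.5) + r(-2) + r(-1.5) + r(-1) + r(-0.5)].
Sum = -3.75.

-3.75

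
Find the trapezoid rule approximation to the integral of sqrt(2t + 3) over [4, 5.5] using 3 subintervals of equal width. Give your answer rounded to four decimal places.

5.2994

Δt = (5.5 − 4)/3 = 0.5.
f(4) ≈ 3.3166, f(4.5) ≈ 3.4641, f(5) ≈ 3.6056, f(5.5) ≈ 3.7417.
T_3 = (Δt/2)·[f(t_0) + 2f(t_1) + 2f(t_2) + f(t_3)].
Sum ≈ 5.2994.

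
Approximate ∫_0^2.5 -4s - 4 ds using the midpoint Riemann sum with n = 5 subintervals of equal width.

Δs = (2.5 − 0)/5 = 0.5.
Midpoints: 0.25, 0.75, 1.25, 1.75, 2.25.
f(0.25) = -5, f(0.75) = -7, f(1.25) = -9, f(1.75) = -11, f(2.25) = -13.
Sum = Δs · [f(0.25) + f(0.75) + f(1.25) + f(1.75) + f(2.25)].
Sum = -22.5.

-22.5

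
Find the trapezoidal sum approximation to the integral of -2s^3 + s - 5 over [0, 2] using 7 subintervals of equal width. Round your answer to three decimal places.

Δs = (2 − 0)/7 = 2/7.
f(0) = -5, f(2/7) = -1633/343, f(4/7) = -1647/343, f(6/7) = -1853/343, f(8/7) = -2347/343, f(10/7) = -3225/343, f(12/7) = -4583/343, f(2) = -19.
T_7 = (Δs/2)·[f(s_0) + 2f(s_1) + ... + 2f(s_{6}) + f(s_7)].
Sum ≈ -16.163.

-16.163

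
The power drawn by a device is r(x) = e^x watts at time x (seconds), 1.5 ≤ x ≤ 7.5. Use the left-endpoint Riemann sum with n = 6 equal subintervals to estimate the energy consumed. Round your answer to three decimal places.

Δx = (7.5 − 1.5)/6 = 1.
Left endpoints: 1.5, 2.5, 3.5, 4.5, 5.5, 6.5.
r(1.5) ≈ 4.482, r(2.5) ≈ 12.182, r(3.5) ≈ 33.115, r(4.5) ≈ 90.017, r(5.5) ≈ 244.692, r(6.5) ≈ 665.142.
Sum = Δx · [r(1.5) + r(2.5) + r(3.5) + ...].
Sum ≈ 1049.630.

1049.630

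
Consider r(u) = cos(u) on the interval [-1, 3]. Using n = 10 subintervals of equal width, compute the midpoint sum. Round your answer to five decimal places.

Δu = (3 − (-1))/10 = 0.4.
Midpoints: -0.8, -0.4, 0, 0.4, 0.8, 1.2, 1.6, 2, 2.4, 2.8.
r(-0.8) ≈ 0.69671, r(-0.4) ≈ 0.92106, r(0) ≈ 1.00000, r(0.4) ≈ 0.92106, r(0.8) ≈ 0.69671, r(1.2) ≈ 0.36236, r(1.6) ≈ -0.02920, r(2) ≈ -0.41615, r(2.4) ≈ -0.73739, r(2.8) ≈ -0.94222.
Sum = Δu · [r(-0.8) + r(-0.4) + r(0) + ...].
Sum ≈ 0.98917.

0.98917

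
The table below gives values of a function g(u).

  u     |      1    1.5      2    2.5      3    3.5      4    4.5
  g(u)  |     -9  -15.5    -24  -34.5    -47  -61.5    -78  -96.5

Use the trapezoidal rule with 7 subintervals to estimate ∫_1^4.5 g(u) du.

-156.625

Δu = 0.5.
T_7 = (0.5/2)·[(-9) + 2·(-15.5) + 2·(-24) + 2·(-34.5) + 2·(-47) + 2·(-61.5) + 2·(-78) + (-96.5)] = -156.625.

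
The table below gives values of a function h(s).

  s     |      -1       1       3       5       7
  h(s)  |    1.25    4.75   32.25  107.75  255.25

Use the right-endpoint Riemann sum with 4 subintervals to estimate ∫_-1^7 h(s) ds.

Δs = 2.
Sum = 2·[4.75 + 32.25 + 107.75 + 255.25] = 800.

800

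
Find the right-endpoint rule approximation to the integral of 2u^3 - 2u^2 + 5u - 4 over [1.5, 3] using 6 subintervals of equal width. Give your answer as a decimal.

Δu = (3 − 1.5)/6 = 0.25.
Right endpoints: 1.75, 2, 2.25, 2.5, 2.75, 3.
f(1.75) = 9.34375, f(2) = 14, f(2.25) = 19.90625, f(2.5) = 27.25, f(2.75) = 36.21875, f(3) = 47.
Sum = Δu · [f(1.75) + f(2) + f(2.25) + ...].
Sum = 38.4296875.

38.4296875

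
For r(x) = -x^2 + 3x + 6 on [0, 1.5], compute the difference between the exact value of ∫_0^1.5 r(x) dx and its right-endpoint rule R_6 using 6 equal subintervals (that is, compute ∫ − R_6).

Exact integral: ∫_0^1.5 r(x) dx = 11.25.
R_6 = 11.515625.
Error = 11.25 − 11.515625 = -0.265625.

-0.265625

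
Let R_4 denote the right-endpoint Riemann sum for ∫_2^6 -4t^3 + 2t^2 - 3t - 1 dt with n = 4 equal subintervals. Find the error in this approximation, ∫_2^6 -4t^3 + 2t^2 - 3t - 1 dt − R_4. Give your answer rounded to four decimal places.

420.6667

Exact integral: ∫_2^6 f(t) dt ≈ -1193.333333.
R_4 = -1614.
Error ≈ -1193.333333 − (-1614) ≈ 420.6667.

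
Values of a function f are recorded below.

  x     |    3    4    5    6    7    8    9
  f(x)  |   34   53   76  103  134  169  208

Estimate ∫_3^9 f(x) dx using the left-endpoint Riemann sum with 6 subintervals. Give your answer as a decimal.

Δx = 1.
Sum = 1·[34 + 53 + 76 + 103 + 134 + 169] = 569.

569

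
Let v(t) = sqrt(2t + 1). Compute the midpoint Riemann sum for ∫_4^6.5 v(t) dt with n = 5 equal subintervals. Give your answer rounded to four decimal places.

8.4618

Δt = (6.5 − 4)/5 = 0.5.
Midpoints: 4.25, 4.75, 5.25, 5.75, 6.25.
v(4.25) ≈ 3.0822, v(4.75) ≈ 3.2404, v(5.25) ≈ 3.3912, v(5.75) ≈ 3.5355, v(6.25) ≈ 3.6742.
Sum = Δt · [v(4.25) + v(4.75) + v(5.25) + v(5.75) + v(6.25)].
Sum ≈ 8.4618.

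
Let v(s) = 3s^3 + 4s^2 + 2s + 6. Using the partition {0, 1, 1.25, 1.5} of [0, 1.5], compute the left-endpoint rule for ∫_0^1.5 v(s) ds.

14.90234375

Subinterval widths: 1, 0.25, 0.25.
Left endpoints: 0, 1, 1.25.
v(0) = 6, v(1) = 15, v(1.25) = 20.609375.
Sum = Σ Δs_i · v(s_i).
Sum = 14.90234375.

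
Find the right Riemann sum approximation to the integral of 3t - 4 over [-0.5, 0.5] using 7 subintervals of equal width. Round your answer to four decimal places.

-3.7857

Δt = (0.5 − (-0.5))/7 = 1/7.
Right endpoints: -5/14, -3/14, -1/14, 1/14, 3/14, 5/14, 0.5.
f(-5/14) = -71/14, f(-3/14) = -65/14, f(-1/14) = -59/14, f(1/14) = -53/14, f(3/14) = -47/14, f(5/14) = -41/14, f(0.5) = -2.5.
Sum = Δt · [f(-5/14) + f(-3/14) + f(-1/14) + ...].
Sum ≈ -3.7857.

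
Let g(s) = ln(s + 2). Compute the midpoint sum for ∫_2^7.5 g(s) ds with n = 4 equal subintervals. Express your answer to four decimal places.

Δs = (7.5 − 2)/4 = 1.375.
Midpoints: 2.6875, 4.0625, 5.4375, 6.8125.
g(2.6875) ≈ 1.5449, g(4.0625) ≈ 1.8021, g(5.4375) ≈ 2.0065, g(6.8125) ≈ 2.1762.
Sum = Δs · [g(2.6875) + g(4.0625) + g(5.4375) + g(6.8125)].
Sum ≈ 10.3534.

10.3534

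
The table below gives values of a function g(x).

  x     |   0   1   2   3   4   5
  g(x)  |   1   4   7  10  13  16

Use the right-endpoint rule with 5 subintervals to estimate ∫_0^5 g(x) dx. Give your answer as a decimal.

Δx = 1.
Sum = 1·[4 + 7 + 10 + 13 + 16] = 50.

50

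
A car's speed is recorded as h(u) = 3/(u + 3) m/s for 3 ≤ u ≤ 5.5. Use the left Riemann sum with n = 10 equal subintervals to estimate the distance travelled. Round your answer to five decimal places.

1.06352

Δu = (5.5 − 3)/10 = 0.25.
Left endpoints: 3, 3.25, 3.5, 3.75, 4, 4.25, 4.5, 4.75, 5, 5.25.
h(3) = 0.5, h(3.25) = 0.48, h(3.5) = 6/13, h(3.75) = 4/9, h(4) = 3/7, h(4.25) = 12/29, h(4.5) = 0.4, h(4.75) = 12/31, h(5) = 0.375, h(5.25) = 4/11.
Sum = Δu · [h(3) + h(3.25) + h(3.5) + ...].
Sum ≈ 1.06352.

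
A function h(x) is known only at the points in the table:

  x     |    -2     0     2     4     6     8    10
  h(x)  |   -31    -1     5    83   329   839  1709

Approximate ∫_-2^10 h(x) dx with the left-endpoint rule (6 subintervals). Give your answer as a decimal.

Δx = 2.
Sum = 2·[(-31) + (-1) + 5 + 83 + 329 + 839] = 2448.

2448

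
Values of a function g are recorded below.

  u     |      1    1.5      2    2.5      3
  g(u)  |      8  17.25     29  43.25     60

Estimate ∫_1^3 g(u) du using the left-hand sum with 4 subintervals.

48.75

Δu = 0.5.
Sum = 0.5·[8 + 17.25 + 29 + 43.25] = 48.75.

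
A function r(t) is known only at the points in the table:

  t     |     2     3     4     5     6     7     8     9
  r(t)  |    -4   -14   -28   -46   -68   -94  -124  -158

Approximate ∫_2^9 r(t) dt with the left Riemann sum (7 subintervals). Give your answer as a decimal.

-378

Δt = 1.
Sum = 1·[(-4) + (-14) + (-28) + (-46) + (-68) + (-94) + (-124)] = -378.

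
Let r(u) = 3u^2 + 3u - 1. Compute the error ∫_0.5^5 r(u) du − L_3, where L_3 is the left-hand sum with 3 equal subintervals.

Exact integral: ∫_0.5^5 r(u) du = 157.5.
L_3 = 96.75.
Error = 157.5 − 96.75 = 60.75.

60.75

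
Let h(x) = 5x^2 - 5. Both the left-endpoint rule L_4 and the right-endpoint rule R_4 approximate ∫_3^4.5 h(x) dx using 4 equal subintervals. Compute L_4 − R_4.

L_4 = 89.00390625.
R_4 = 110.09765625.
L_4 − R_4 = -21.09375.

-21.09375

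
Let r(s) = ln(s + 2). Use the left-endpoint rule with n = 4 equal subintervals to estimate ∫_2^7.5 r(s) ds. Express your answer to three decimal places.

9.725

Δs = (7.5 − 2)/4 = 1.375.
Left endpoints: 2, 3.375, 4.75, 6.125.
r(2) ≈ 1.386, r(3.375) ≈ 1.682, r(4.75) ≈ 1.910, r(6.125) ≈ 2.095.
Sum = Δs · [r(2) + r(3.375) + r(4.75) + r(6.125)].
Sum ≈ 9.725.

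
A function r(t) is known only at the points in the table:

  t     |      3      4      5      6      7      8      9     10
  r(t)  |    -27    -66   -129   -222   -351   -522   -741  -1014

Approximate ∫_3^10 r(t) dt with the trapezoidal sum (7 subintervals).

Δt = 1.
T_7 = (1/2)·[(-27) + 2·(-66) + 2·(-129) + 2·(-222) + 2·(-351) + 2·(-522) + 2·(-741) + (-1014)] = -2551.5.

-2551.5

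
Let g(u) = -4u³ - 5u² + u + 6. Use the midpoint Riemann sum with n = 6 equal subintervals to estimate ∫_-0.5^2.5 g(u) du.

-43.1875

Δu = (2.5 − (-0.5))/6 = 0.5.
Midpoints: -0.25, 0.25, 0.75, 1.25, 1.75, 2.25.
g(-0.25) = 5.5, g(0.25) = 5.875, g(0.75) = 2.25, g(1.25) = -8.375, g(1.75) = -29, g(2.25) = -62.625.
Sum = Δu · [g(-0.25) + g(0.25) + g(0.75) + ...].
Sum = -43.1875.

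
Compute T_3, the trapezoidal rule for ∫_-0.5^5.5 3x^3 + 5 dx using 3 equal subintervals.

Δx = (5.5 − (-0.5))/3 = 2.
f(-0.5) = 4.625, f(1.5) = 15.125, f(3.5) = 133.625, f(5.5) = 504.125.
T_3 = (Δx/2)·[f(x_0) + 2f(x_1) + 2f(x_2) + f(x_3)].
Sum = 806.25.

806.25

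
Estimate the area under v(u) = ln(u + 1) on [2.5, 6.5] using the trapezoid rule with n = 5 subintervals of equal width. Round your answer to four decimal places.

Δu = (6.5 − 2.5)/5 = 0.8.
v(2.5) ≈ 1.2528, v(3.3) ≈ 1.4586, v(4.1) ≈ 1.6292, v(4.9) ≈ 1.7750, v(5.7) ≈ 1.9021, v(6.5) ≈ 2.0149.
T_5 = (Δu/2)·[v(u_0) + 2v(u_1) + ... + 2v(u_{4}) + v(u_5)].
Sum ≈ 6.7190.

6.7190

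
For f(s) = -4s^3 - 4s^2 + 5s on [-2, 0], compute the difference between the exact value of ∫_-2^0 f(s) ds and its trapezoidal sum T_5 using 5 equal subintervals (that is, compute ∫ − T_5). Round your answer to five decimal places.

Exact integral: ∫_-2^0 f(s) ds ≈ -4.6666667.
T_5 = -4.24.
Error ≈ -4.6666667 − (-4.24) ≈ -0.42667.

-0.42667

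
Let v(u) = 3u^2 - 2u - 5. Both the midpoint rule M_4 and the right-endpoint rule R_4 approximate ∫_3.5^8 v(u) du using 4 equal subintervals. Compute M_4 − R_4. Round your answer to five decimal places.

M_4 ≈ 393.4511719.
R_4 = 479.98828125.
M_4 − R_4 ≈ -86.53711.

-86.53711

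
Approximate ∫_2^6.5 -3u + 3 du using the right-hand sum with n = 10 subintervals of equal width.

-46.9125

Δu = (6.5 − 2)/10 = 0.45.
Right endpoints: 2.45, 2.9, 3.35, 3.8, 4.25, 4.7, 5.15, 5.6, 6.05, 6.5.
f(2.45) = -4.35, f(2.9) = -5.7, f(3.35) = -7.05, f(3.8) = -8.4, f(4.25) = -9.75, f(4.7) = -11.1, f(5.15) = -12.45, f(5.6) = -13.8, f(6.05) = -15.15, f(6.5) = -16.5.
Sum = Δu · [f(2.45) + f(2.9) + f(3.35) + ...].
Sum = -46.9125.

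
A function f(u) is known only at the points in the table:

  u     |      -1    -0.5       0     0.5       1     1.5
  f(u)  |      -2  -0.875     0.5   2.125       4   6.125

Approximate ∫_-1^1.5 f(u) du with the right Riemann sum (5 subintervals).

5.9375

Δu = 0.5.
Sum = 0.5·[(-0.875) + 0.5 + 2.125 + 4 + 6.125] = 5.9375.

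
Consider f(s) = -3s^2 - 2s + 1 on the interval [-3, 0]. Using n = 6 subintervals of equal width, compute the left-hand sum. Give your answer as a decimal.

-20.625

Δs = (0 − (-3))/6 = 0.5.
Left endpoints: -3, -2.5, -2, -1.5, -1, -0.5.
f(-3) = -20, f(-2.5) = -12.75, f(-2) = -7, f(-1.5) = -2.75, f(-1) = 0, f(-0.5) = 1.25.
Sum = Δs · [f(-3) + f(-2.5) + f(-2) + ...].
Sum = -20.625.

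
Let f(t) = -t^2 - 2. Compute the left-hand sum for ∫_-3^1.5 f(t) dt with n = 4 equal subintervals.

Δt = (1.5 − (-3))/4 = 1.125.
Left endpoints: -3, -1.875, -0.75, 0.375.
f(-3) = -11, f(-1.875) = -5.515625, f(-0.75) = -2.5625, f(0.375) = -2.140625.
Sum = Δt · [f(-3) + f(-1.875) + f(-0.75) + f(0.375)].
Sum = -23.87109375.

-23.87109375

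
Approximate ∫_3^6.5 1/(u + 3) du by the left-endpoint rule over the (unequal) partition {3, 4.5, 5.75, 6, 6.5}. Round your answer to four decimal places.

0.5008

Subinterval widths: 1.5, 1.25, 0.25, 0.5.
Left endpoints: 3, 4.5, 5.75, 6.
f(3) = 1/6, f(4.5) = 2/15, f(5.75) = 4/35, f(6) = 1/9.
Sum = Σ Δu_i · f(u_i).
Sum ≈ 0.5008.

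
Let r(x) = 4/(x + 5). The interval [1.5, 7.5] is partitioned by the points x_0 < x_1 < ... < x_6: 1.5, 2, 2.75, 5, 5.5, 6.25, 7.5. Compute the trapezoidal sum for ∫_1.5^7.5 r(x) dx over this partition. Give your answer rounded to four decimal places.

Subinterval widths: 0.5, 0.75, 2.25, 0.5, 0.75, 1.25.
r(1.5) = 8/13, r(2) = 4/7, r(2.75) = 16/31, r(5) = 0.4, r(5.5) = 8/21, r(6.25) = 16/45, r(7.5) = 0.32.
On each subinterval the trapezoid contributes (Δx_i/2)·[r(x_{i-1}) + r(x_i)].
Sum ≈ 2.6288.

2.6288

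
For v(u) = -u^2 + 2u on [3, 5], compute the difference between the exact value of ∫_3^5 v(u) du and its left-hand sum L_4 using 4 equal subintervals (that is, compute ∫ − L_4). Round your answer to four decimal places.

-2.9167

Exact integral: ∫_3^5 v(u) du ≈ -16.666667.
L_4 = -13.75.
Error ≈ -16.666667 − (-13.75) ≈ -2.9167.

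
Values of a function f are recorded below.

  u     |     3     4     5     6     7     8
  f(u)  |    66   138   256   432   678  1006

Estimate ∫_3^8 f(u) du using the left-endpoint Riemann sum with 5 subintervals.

Δu = 1.
Sum = 1·[66 + 138 + 256 + 432 + 678] = 1570.

1570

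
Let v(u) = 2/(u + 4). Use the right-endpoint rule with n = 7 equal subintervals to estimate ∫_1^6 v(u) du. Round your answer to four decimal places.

Δu = (6 − 1)/7 = 5/7.
Right endpoints: 12/7, 17/7, 22/7, 27/7, 32/7, 37/7, 6.
v(12/7) = 0.35, v(17/7) = 14/45, v(22/7) = 0.28, v(27/7) = 14/55, v(32/7) = 7/30, v(37/7) = 14/65, v(6) = 0.2.
Sum = Δu · [v(12/7) + v(17/7) + v(22/7) + ...].
Sum ≈ 1.3174.

1.3174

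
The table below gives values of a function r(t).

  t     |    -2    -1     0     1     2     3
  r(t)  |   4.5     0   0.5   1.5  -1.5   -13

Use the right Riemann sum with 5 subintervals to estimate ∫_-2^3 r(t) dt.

-12.5

Δt = 1.
Sum = 1·[0 + 0.5 + 1.5 + (-1.5) + (-13)] = -12.5.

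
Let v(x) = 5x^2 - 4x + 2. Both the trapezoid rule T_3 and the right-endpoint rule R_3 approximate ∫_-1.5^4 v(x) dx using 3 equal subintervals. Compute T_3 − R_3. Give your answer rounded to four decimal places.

-42.8542

T_3 ≈ 111.196759.
R_3 ≈ 154.050926.
T_3 − R_3 ≈ -42.8542.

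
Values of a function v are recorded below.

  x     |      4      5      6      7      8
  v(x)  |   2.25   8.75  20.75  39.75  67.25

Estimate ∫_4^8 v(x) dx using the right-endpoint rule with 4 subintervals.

136.5

Δx = 1.
Sum = 1·[8.75 + 20.75 + 39.75 + 67.25] = 136.5.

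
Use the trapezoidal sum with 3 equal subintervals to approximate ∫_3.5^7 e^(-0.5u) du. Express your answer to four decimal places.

Δu = (7 − 3.5)/3 = 7/6.
f(3.5) ≈ 0.1738, f(14/3) ≈ 0.0970, f(35/6) ≈ 0.0541, f(7) ≈ 0.0302.
T_3 = (Δu/2)·[f(u_0) + 2f(u_1) + 2f(u_2) + f(u_3)].
Sum ≈ 0.2952.

0.2952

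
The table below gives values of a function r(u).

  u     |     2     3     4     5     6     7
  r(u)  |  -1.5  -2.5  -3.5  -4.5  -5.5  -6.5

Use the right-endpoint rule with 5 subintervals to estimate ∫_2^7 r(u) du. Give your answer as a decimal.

Δu = 1.
Sum = 1·[(-2.5) + (-3.5) + (-4.5) + (-5.5) + (-6.5)] = -22.5.

-22.5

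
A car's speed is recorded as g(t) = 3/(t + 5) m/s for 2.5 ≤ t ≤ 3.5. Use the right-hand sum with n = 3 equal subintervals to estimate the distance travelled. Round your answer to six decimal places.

0.367756

Δt = (3.5 − 2.5)/3 = 1/3.
Right endpoints: 17/6, 19/6, 3.5.
g(17/6) = 18/47, g(19/6) = 18/49, g(3.5) = 6/17.
Sum = Δt · [g(17/6) + g(19/6) + g(3.5)].
Sum ≈ 0.367756.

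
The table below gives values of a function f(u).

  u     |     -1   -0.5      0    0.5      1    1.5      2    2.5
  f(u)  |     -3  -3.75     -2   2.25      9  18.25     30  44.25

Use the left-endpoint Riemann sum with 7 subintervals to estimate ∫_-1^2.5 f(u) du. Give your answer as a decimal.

25.375

Δu = 0.5.
Sum = 0.5·[(-3) + (-3.75) + (-2) + 2.25 + 9 + 18.25 + 30] = 25.375.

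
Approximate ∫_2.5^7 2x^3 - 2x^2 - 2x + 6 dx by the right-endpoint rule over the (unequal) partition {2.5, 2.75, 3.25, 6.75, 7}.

Subinterval widths: 0.25, 0.5, 3.5, 0.25.
Right endpoints: 2.75, 3.25, 6.75, 7.
f(2.75) = 26.96875, f(3.25) = 47.03125, f(6.75) = 516.46875, f(7) = 580.
Sum = Σ Δx_i · f(x_i).
Sum = 1982.8984375.

1982.8984375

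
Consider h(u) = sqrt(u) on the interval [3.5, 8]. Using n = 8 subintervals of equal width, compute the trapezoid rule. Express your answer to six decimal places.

10.717294

Δu = (8 − 3.5)/8 = 0.5625.
h(3.5) ≈ 1.870829, h(4.0625) ≈ 2.015564, h(4.625) ≈ 2.150581, h(5.1875) ≈ 2.277608, h(5.75) ≈ 2.397916, h(6.3125) ≈ 2.512469, h(6.875) ≈ 2.622022, h(7.4375) ≈ 2.727178, h(8) ≈ 2.828427.
T_8 = (Δu/2)·[h(u_0) + 2h(u_1) + ... + 2h(u_{7}) + h(u_8)].
Sum ≈ 10.717294.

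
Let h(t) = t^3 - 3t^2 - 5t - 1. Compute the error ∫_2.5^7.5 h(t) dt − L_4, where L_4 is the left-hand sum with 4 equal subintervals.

128.90625

Exact integral: ∫_2.5^7.5 h(t) dt = 245.
L_4 = 116.09375.
Error = 245 − 116.09375 = 128.90625.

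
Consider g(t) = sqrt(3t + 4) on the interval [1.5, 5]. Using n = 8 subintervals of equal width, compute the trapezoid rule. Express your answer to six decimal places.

12.894514

Δt = (5 − 1.5)/8 = 0.4375.
g(1.5) ≈ 2.915476, g(1.9375) ≈ 3.132491, g(2.375) ≈ 3.335416, g(2.8125) ≈ 3.526684, g(3.25) ≈ 3.708099, g(3.6875) ≈ 3.881044, g(4.125) ≈ 4.046604, g(4.5625) ≈ 4.205651, g(5) ≈ 4.358899.
T_8 = (Δt/2)·[g(t_0) + 2g(t_1) + ... + 2g(t_{7}) + g(t_8)].
Sum ≈ 12.894514.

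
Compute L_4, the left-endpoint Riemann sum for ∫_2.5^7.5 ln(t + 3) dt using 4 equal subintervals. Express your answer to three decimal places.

9.898

Δt = (7.5 − 2.5)/4 = 1.25.
Left endpoints: 2.5, 3.75, 5, 6.25.
f(2.5) ≈ 1.705, f(3.75) ≈ 1.910, f(5) ≈ 2.079, f(6.25) ≈ 2.225.
Sum = Δt · [f(2.5) + f(3.75) + f(5) + f(6.25)].
Sum ≈ 9.898.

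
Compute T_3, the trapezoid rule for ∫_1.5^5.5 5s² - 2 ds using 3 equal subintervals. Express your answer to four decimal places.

269.5926

Δs = (5.5 − 1.5)/3 = 4/3.
f(1.5) = 9.25, f(17/6) = 1373/36, f(25/6) = 3053/36, f(5.5) = 149.25.
T_3 = (Δs/2)·[f(s_0) + 2f(s_1) + 2f(s_2) + f(s_3)].
Sum ≈ 269.5926.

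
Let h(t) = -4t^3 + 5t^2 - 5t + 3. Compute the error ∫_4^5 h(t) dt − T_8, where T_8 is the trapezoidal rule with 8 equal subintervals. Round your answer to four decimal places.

0.1276

Exact integral: ∫_4^5 h(t) dt ≈ -286.833333.
T_8 = -286.9609375.
Error ≈ -286.833333 − (-286.9609375) ≈ 0.1276.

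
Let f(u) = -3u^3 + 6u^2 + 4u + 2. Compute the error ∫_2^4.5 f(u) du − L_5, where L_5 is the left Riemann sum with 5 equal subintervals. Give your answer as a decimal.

Exact integral: ∫_2^4.5 f(u) du = -91.796875.
L_5 = -58.75.
Error = -91.796875 − (-58.75) = -33.046875.

-33.046875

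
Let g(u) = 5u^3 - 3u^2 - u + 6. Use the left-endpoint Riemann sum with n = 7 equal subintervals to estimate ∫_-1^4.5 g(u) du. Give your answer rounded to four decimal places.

Δu = (4.5 − (-1))/7 = 11/14.
Left endpoints: -1, -3/14, 4/7, 19/14, 15/7, 41/14, 26/7.
g(-1) = -1, g(-3/14) = 16539/2744, g(4/7) = 1846/343, g(19/14) = 31873/2744, g(15/7) = 13473/343, g(41/14) = 282431/2744, g(26/7) = 74468/343.
Sum = Δu · [g(-1) + g(-3/14) + g(4/7) + ...].
Sum ≈ 299.6237.

299.6237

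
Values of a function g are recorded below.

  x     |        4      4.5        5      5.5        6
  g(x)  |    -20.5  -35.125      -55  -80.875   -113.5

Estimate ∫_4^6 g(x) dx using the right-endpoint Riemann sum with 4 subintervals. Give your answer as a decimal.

Δx = 0.5.
Sum = 0.5·[(-35.125) + (-55) + (-80.875) + (-113.5)] = -142.25.

-142.25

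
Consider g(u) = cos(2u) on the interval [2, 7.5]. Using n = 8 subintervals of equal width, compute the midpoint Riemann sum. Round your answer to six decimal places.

Δu = (7.5 − 2)/8 = 0.6875.
Midpoints: 2.34375, 3.03125, 3.71875, 4.40625, 5.09375, 5.78125, 6.46875, 7.15625.
g(2.34375) ≈ -0.024886, g(3.03125) ≈ 0.975748, g(3.71875) ≈ 0.404545, g(4.40625) ≈ -0.818341, g(5.09375) ≈ -0.722958, g(5.78125) ≈ 0.537041, g(6.46875) ≈ 0.931918, g(7.15625) ≈ -0.174436.
Sum = Δu · [g(2.34375) + g(3.03125) + g(3.71875) + ...].
Sum ≈ 0.762184.

0.762184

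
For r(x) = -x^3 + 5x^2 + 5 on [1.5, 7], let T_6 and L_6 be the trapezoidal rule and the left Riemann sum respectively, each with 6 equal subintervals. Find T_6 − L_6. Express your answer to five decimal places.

T_6 ≈ -11.4121817.
L_6 ≈ 37.1138600.
T_6 − L_6 ≈ -48.52604.

-48.52604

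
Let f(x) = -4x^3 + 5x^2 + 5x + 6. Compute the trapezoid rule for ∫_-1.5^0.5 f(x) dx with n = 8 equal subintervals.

Δx = (0.5 − (-1.5))/8 = 0.25.
f(-1.5) = 23.25, f(-1.25) = 15.375, f(-1) = 10, f(-0.75) = 6.75, f(-0.5) = 5.25, f(-0.25) = 5.125, f(0) = 6, f(0.25) = 7.5, f(0.5) = 9.25.
T_8 = (Δx/2)·[f(x_0) + 2f(x_1) + ... + 2f(x_{7}) + f(x_8)].
Sum = 18.0625.

18.0625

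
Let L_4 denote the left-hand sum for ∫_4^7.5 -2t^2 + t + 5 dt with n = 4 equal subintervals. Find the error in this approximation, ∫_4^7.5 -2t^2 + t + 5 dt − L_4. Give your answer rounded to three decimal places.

Exact integral: ∫_4^7.5 f(t) dt ≈ -200.95833.
L_4 = -168.1640625.
Error ≈ -200.95833 − (-168.1640625) ≈ -32.794.

-32.794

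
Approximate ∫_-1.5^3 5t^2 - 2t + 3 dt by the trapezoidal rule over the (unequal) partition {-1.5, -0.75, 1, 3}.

Subinterval widths: 0.75, 1.75, 2.
f(-1.5) = 17.25, f(-0.75) = 7.3125, f(1) = 6, f(3) = 42.
On each subinterval the trapezoid contributes (Δt_i/2)·[f(t_{i-1}) + f(t_i)].
Sum = 68.859375.

68.859375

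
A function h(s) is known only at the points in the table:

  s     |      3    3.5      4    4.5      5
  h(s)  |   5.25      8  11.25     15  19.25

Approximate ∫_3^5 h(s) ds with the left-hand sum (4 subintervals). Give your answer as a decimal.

Δs = 0.5.
Sum = 0.5·[5.25 + 8 + 11.25 + 15] = 19.75.

19.75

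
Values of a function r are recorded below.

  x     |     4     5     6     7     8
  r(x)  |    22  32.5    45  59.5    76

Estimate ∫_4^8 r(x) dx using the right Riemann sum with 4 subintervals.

Δx = 1.
Sum = 1·[32.5 + 45 + 59.5 + 76] = 213.

213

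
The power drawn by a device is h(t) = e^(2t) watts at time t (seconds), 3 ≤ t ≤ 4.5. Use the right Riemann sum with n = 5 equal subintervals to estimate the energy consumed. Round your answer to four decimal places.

Δt = (4.5 − 3)/5 = 0.3.
Right endpoints: 3.3, 3.6, 3.9, 4.2, 4.5.
h(3.3) ≈ 735.0952, h(3.6) ≈ 1339.4308, h(3.9) ≈ 2440.6020, h(4.2) ≈ 4447.0667, h(4.5) ≈ 8103.0839.
Sum = Δt · [h(3.3) + h(3.6) + h(3.9) + h(4.2) + h(4.5)].
Sum ≈ 5119.5836.

5119.5836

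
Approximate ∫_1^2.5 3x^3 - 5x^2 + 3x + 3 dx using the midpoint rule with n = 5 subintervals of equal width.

16.4259375

Δx = (2.5 − 1)/5 = 0.3.
Midpoints: 1.15, 1.45, 1.75, 2.05, 2.35.
f(1.15) = 4.400125, f(1.45) = 5.983375, f(1.75) = 9.015625, f(2.05) = 13.982875, f(2.35) = 21.371125.
Sum = Δx · [f(1.15) + f(1.45) + f(1.75) + f(2.05) + f(2.35)].
Sum = 16.4259375.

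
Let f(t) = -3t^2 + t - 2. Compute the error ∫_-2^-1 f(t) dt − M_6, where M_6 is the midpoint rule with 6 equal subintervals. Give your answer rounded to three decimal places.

Exact integral: ∫_-2^-1 f(t) dt = -10.5.
M_6 ≈ -10.49306.
Error ≈ -10.5 − (-10.49306) ≈ -0.007.

-0.007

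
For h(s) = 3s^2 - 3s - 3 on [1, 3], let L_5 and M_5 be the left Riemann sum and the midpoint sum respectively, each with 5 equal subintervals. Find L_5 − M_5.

L_5 = 4.56.
M_5 = 7.92.
L_5 − M_5 = -3.36.

-3.36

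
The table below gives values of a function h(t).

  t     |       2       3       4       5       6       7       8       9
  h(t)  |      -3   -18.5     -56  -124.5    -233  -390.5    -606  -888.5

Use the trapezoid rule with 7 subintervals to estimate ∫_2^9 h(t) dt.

-1874.25

Δt = 1.
T_7 = (1/2)·[(-3) + 2·(-18.5) + 2·(-56) + 2·(-124.5) + 2·(-233) + 2·(-390.5) + 2·(-606) + (-888.5)] = -1874.25.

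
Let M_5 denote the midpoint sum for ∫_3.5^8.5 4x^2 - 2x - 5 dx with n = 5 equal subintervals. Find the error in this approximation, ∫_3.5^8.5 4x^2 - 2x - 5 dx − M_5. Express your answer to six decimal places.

1.666667

Exact integral: ∫_3.5^8.5 f(x) dx ≈ 676.66666667.
M_5 = 675.
Error ≈ 676.66666667 − 675 ≈ 1.666667.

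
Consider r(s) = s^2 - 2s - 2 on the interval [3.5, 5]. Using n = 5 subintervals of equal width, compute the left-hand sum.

Δs = (5 − 3.5)/5 = 0.3.
Left endpoints: 3.5, 3.8, 4.1, 4.4, 4.7.
r(3.5) = 3.25, r(3.8) = 4.84, r(4.1) = 6.61, r(4.4) = 8.56, r(4.7) = 10.69.
Sum = Δs · [r(3.5) + r(3.8) + r(4.1) + r(4.4) + r(4.7)].
Sum = 10.185.

10.185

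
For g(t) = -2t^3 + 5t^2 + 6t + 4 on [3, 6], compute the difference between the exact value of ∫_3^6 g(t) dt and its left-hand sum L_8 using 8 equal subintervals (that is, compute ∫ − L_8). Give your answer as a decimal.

Exact integral: ∫_3^6 g(t) dt = -199.5.
L_8 = -158.859375.
Error = -199.5 − (-158.859375) = -40.640625.

-40.640625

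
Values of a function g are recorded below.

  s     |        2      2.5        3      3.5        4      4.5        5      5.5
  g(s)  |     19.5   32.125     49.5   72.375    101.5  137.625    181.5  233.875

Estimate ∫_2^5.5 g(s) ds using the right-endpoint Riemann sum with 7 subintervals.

404.25

Δs = 0.5.
Sum = 0.5·[32.125 + 49.5 + 72.375 + 101.5 + 137.625 + 181.5 + 233.875] = 404.25.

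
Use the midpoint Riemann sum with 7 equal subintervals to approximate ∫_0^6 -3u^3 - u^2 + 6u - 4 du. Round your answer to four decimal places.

-949.7143

Δu = (6 − 0)/7 = 6/7.
Midpoints: 3/7, 9/7, 15/7, 3, 27/7, 33/7, 39/7.
f(3/7) = -634/343, f(9/7) = -1480/343, f(15/7) = -8662/343, f(3) = -76, f(27/7) = -57586/343, f(33/7) = -107104/343, f(39/7) = -178510/343.
Sum = Δu · [f(3/7) + f(9/7) + f(15/7) + ...].
Sum ≈ -949.7143.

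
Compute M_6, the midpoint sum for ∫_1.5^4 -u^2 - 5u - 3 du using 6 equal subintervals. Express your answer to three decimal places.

Δu = (4 − 1.5)/6 = 5/12.
Midpoints: 41/24, 2.125, 61/24, 71/24, 3.375, 91/24.
f(41/24) = -8329/576, f(2.125) = -18.140625, f(61/24) = -12769/576, f(71/24) = -15289/576, f(3.375) = -31.265625, f(91/24) = -20929/576.
Sum = Δu · [f(41/24) + f(2.125) + f(61/24) + ...].
Sum ≈ -62.047.

-62.047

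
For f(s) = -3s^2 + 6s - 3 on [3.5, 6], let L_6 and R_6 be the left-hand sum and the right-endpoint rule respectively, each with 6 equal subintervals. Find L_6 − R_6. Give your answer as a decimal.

L_6 ≈ -97.8732639.
R_6 ≈ -121.3107639.
L_6 − R_6 = 23.4375.

23.4375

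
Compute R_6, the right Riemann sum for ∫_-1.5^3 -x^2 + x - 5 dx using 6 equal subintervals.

Δx = (3 − (-1.5))/6 = 0.75.
Right endpoints: -0.75, 0, 0.75, 1.5, 2.25, 3.
f(-0.75) = -6.3125, f(0) = -5, f(0.75) = -4.8125, f(1.5) = -5.75, f(2.25) = -7.8125, f(3) = -11.
Sum = Δx · [f(-0.75) + f(0) + f(0.75) + ...].
Sum = -30.515625.

-30.515625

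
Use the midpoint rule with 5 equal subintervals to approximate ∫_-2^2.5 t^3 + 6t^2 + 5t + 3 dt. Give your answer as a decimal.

70.0903125

Δt = (2.5 − (-2))/5 = 0.9.
Midpoints: -1.55, -0.65, 0.25, 1.15, 2.05.
f(-1.55) = 5.941125, f(-0.65) = 2.010375, f(0.25) = 4.640625, f(1.15) = 18.205875, f(2.05) = 47.080125.
Sum = Δt · [f(-1.55) + f(-0.65) + f(0.25) + f(1.15) + f(2.05)].
Sum = 70.0903125.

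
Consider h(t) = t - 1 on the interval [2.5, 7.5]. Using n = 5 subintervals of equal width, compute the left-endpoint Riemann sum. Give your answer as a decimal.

Δt = (7.5 − 2.5)/5 = 1.
Left endpoints: 2.5, 3.5, 4.5, 5.5, 6.5.
h(2.5) = 1.5, h(3.5) = 2.5, h(4.5) = 3.5, h(5.5) = 4.5, h(6.5) = 5.5.
Sum = Δt · [h(2.5) + h(3.5) + h(4.5) + h(5.5) + h(6.5)].
Sum = 17.5.

17.5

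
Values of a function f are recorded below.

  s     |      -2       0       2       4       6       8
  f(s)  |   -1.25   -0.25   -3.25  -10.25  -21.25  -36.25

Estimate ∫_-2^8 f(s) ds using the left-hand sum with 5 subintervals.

Δs = 2.
Sum = 2·[(-1.25) + (-0.25) + (-3.25) + (-10.25) + (-21.25)] = -72.5.

-72.5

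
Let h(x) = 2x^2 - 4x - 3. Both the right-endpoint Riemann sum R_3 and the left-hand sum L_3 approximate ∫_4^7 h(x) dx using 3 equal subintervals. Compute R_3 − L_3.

54

R_3 = 139.
L_3 = 85.
R_3 − L_3 = 54.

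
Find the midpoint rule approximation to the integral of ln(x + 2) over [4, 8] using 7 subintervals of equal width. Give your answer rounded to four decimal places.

8.2762

Δx = (8 − 4)/7 = 4/7.
Midpoints: 30/7, 34/7, 38/7, 6, 46/7, 50/7, 54/7.
f(30/7) ≈ 1.8383, f(34/7) ≈ 1.9253, f(38/7) ≈ 2.0053, f(6) ≈ 2.0794, f(46/7) ≈ 2.1484, f(50/7) ≈ 2.2130, f(54/7) ≈ 2.2736.
Sum = Δx · [f(30/7) + f(34/7) + f(38/7) + ...].
Sum ≈ 8.2762.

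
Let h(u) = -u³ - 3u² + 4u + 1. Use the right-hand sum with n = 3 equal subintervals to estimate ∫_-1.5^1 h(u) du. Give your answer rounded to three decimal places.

-0.104

Δu = (1 − (-1.5))/3 = 5/6.
Right endpoints: -2/3, 1/6, 1.
h(-2/3) = -73/27, h(1/6) = 341/216, h(1) = 1.
Sum = Δu · [h(-2/3) + h(1/6) + h(1)].
Sum ≈ -0.104.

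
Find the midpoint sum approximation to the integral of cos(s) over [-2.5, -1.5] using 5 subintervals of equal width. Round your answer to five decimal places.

-0.39969

Δs = (-1.5 − (-2.5))/5 = 0.2.
Midpoints: -2.4, -2.2, -2, -1.8, -1.6.
f(-2.4) ≈ -0.73739, f(-2.2) ≈ -0.58850, f(-2) ≈ -0.41615, f(-1.8) ≈ -0.22720, f(-1.6) ≈ -0.02920.
Sum = Δs · [f(-2.4) + f(-2.2) + f(-2) + f(-1.8) + f(-1.6)].
Sum ≈ -0.39969.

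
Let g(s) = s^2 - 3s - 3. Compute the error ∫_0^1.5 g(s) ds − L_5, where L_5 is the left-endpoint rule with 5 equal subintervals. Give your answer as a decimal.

-0.36

Exact integral: ∫_0^1.5 g(s) ds = -6.75.
L_5 = -6.39.
Error = -6.75 − (-6.39) = -0.36.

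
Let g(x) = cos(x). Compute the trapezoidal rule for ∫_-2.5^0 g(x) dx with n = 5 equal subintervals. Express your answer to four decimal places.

0.5860

Δx = (0 − (-2.5))/5 = 0.5.
g(-2.5) ≈ -0.8011, g(-2) ≈ -0.4161, g(-1.5) ≈ 0.0707, g(-1) ≈ 0.5403, g(-0.5) ≈ 0.8776, g(0) ≈ 1.0000.
T_5 = (Δx/2)·[g(x_0) + 2g(x_1) + ... + 2g(x_{4}) + g(x_5)].
Sum ≈ 0.5860.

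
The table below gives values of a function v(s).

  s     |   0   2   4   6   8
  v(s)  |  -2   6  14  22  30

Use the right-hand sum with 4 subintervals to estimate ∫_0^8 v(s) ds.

144

Δs = 2.
Sum = 2·[6 + 14 + 22 + 30] = 144.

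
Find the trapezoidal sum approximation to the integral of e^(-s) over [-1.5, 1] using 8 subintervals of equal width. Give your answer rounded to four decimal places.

4.1472

Δs = (1 − (-1.5))/8 = 0.3125.
f(-1.5) ≈ 4.4817, f(-1.1875) ≈ 3.2789, f(-0.875) ≈ 2.3989, f(-0.5625) ≈ 1.7551, f(-0.25) ≈ 1.2840, f(0.0625) ≈ 0.9394, f(0.375) ≈ 0.6873, f(0.6875) ≈ 0.5028, f(1) ≈ 0.3679.
T_8 = (Δs/2)·[f(s_0) + 2f(s_1) + ... + 2f(s_{7}) + f(s_8)].
Sum ≈ 4.1472.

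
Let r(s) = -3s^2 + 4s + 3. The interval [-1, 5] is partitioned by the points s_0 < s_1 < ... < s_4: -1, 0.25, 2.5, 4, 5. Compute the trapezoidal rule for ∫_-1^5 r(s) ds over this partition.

Subinterval widths: 1.25, 2.25, 1.5, 1.
r(-1) = -4, r(0.25) = 3.8125, r(2.5) = -5.75, r(4) = -29, r(5) = -52.
On each subinterval the trapezoid contributes (Δs_i/2)·[r(s_{i-1}) + r(s_i)].
Sum = -68.859375.

-68.859375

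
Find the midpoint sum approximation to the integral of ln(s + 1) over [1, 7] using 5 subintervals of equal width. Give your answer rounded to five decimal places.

Δs = (7 − 1)/5 = 1.2.
Midpoints: 1.6, 2.8, 4, 5.2, 6.4.
f(1.6) ≈ 0.95551, f(2.8) ≈ 1.33500, f(4) ≈ 1.60944, f(5.2) ≈ 1.82455, f(6.4) ≈ 2.00148.
Sum = Δs · [f(1.6) + f(2.8) + f(4) + f(5.2) + f(6.4)].
Sum ≈ 9.27118.

9.27118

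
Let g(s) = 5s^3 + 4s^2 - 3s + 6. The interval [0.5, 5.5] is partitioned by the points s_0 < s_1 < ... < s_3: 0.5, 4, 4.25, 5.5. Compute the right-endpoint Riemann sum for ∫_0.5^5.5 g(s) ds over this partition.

Subinterval widths: 3.5, 0.25, 1.25.
Right endpoints: 4, 4.25, 5.5.
g(4) = 378, g(4.25) = 449.328125, g(5.5) = 942.375.
Sum = Σ Δs_i · g(s_i).
Sum = 2613.30078125.

2613.30078125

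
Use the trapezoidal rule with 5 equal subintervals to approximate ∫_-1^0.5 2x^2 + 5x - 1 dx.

-2.58

Δx = (0.5 − (-1))/5 = 0.3.
f(-1) = -4, f(-0.7) = -3.52, f(-0.4) = -2.68, f(-0.1) = -1.48, f(0.2) = 0.08, f(0.5) = 2.
T_5 = (Δx/2)·[f(x_0) + 2f(x_1) + ... + 2f(x_{4}) + f(x_5)].
Sum = -2.58.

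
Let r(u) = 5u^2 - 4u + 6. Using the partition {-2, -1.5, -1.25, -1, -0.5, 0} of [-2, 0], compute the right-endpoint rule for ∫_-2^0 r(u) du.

27.703125

Subinterval widths: 0.5, 0.25, 0.25, 0.5, 0.5.
Right endpoints: -1.5, -1.25, -1, -0.5, 0.
r(-1.5) = 23.25, r(-1.25) = 18.8125, r(-1) = 15, r(-0.5) = 9.25, r(0) = 6.
Sum = Σ Δu_i · r(u_i).
Sum = 27.703125.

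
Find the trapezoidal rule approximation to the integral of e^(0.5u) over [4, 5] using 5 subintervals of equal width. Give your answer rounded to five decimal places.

9.59486

Δu = (5 − 4)/5 = 0.2.
f(4) ≈ 7.38906, f(4.2) ≈ 8.16617, f(4.4) ≈ 9.02501, f(4.6) ≈ 9.97418, f(4.8) ≈ 11.02318, f(5) ≈ 12.18249.
T_5 = (Δu/2)·[f(u_0) + 2f(u_1) + ... + 2f(u_{4}) + f(u_5)].
Sum ≈ 9.59486.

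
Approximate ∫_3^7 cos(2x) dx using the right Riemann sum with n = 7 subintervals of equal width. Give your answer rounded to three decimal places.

0.329

Δx = (7 − 3)/7 = 4/7.
Right endpoints: 25/7, 29/7, 33/7, 37/7, 41/7, 45/7, 7.
f(25/7) ≈ 0.653, f(29/7) ≈ -0.418, f(33/7) ≈ -1.000, f(37/7) ≈ -0.412, f(41/7) ≈ 0.658, f(45/7) ≈ 0.958, f(7) ≈ 0.137.
Sum = Δx · [f(25/7) + f(29/7) + f(33/7) + ...].
Sum ≈ 0.329.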